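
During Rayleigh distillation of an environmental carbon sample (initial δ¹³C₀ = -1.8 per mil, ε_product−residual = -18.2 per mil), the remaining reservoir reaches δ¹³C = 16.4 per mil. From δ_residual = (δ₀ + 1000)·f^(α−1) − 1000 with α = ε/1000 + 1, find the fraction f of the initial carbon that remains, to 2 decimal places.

α − 1 = ε/1000 = -0.0182
(δ_res + 1000)/(δ₀ + 1000) = (16.4 + 1000)/(-1.8 + 1000) = 1016.4/998.2 = 1.018233
f = 1.018233^(1/-0.0182) = exp(ln(1.018233)/-0.0182) = exp(0.01807/-0.0182)
f = exp(-0.9928) = 0.3705

0.37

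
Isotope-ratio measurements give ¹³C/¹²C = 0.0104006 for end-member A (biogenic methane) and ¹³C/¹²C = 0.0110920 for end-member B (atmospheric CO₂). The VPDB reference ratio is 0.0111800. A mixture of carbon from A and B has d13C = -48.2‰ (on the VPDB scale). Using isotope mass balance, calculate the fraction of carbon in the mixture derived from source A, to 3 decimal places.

0.652

δ_A = (0.0104006/0.0111800 − 1)×1000 = (0.930286 − 1)×1000 = -69.714‰
δ_B = (0.0110920/0.0111800 − 1)×1000 = (0.992129 − 1)×1000 = -7.871‰
f_A = (δ_mix − δ_B)/(δ_A − δ_B) = (-48.2 − (-7.871))/(-69.714 − (-7.871))
f_A = -40.329 / -61.843 = 0.6521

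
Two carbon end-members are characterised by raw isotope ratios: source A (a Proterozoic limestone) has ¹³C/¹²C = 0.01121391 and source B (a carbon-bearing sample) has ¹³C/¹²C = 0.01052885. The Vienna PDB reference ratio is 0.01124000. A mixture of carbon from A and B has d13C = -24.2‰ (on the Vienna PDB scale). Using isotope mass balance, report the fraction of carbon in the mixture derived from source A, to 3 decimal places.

δ_A = (0.01121391/0.01124000 − 1)×1000 = (0.997679 − 1)×1000 = -2.321‰
δ_B = (0.01052885/0.01124000 − 1)×1000 = (0.936730 − 1)×1000 = -63.270‰
f_A = (δ_mix − δ_B)/(δ_A − δ_B) = (-24.2 − (-63.270))/(-2.321 − (-63.270))
f_A = 39.070 / 60.948 = 0.6410

0.641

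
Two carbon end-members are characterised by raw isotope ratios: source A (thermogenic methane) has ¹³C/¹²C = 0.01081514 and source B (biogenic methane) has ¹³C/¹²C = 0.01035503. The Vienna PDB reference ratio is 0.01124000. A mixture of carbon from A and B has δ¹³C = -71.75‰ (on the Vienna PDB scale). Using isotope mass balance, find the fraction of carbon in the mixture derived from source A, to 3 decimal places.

δ_A = (0.01081514/0.01124000 − 1)×1000 = (0.962201 − 1)×1000 = -37.799‰
δ_B = (0.01035503/0.01124000 − 1)×1000 = (0.921266 − 1)×1000 = -78.734‰
f_A = (δ_mix − δ_B)/(δ_A − δ_B) = (-71.75 − (-78.734))/(-37.799 − (-78.734))
f_A = 6.984 / 40.935 = 0.1706

0.171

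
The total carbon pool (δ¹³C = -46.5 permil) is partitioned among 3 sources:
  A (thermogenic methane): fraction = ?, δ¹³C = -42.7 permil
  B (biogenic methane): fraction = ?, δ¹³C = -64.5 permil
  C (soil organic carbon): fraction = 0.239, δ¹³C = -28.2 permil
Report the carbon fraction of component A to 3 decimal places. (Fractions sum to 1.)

0.428

Let f_A and f_B be the unknown fractions; fractions sum to 1 so f_A + f_B = 0.761.
Mass balance: Σ fᵢ·δᵢ = δ_bulk ⇒ f_A·(-42.7) + f_B·(-64.5) = -46.5 − (-6.740) = -39.760
Substitute f_B = 0.761 − f_A:
f_A·(-42.7 − -64.5) = -39.760 − 0.761×(-64.5) = 9.324
f_A = 9.324 / 21.8 = 0.4277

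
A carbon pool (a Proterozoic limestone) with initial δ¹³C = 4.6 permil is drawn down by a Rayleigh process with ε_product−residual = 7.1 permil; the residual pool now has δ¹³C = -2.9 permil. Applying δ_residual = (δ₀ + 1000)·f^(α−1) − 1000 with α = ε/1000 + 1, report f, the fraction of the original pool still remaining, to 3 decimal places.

α − 1 = ε/1000 = 0.0071
(δ_res + 1000)/(δ₀ + 1000) = (-2.9 + 1000)/(4.6 + 1000) = 997.1/1004.6 = 0.992534
f = 0.992534^(1/0.0071) = exp(ln(0.992534)/0.0071) = exp(-0.00749/0.0071)
f = exp(-1.0554) = 0.3480

0.348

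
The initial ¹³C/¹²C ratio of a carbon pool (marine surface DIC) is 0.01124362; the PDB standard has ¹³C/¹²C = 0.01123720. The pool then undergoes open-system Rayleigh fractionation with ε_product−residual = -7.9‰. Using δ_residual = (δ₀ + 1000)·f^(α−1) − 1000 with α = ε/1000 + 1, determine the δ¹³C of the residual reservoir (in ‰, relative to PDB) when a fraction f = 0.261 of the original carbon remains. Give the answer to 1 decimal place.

δ₀ = (0.01124362/0.01123720 − 1)×1000 = (1.000571 − 1)×1000 = 0.571‰
α − 1 = ε/1000 = -0.0079
f^(α−1) = 0.261^(-0.0079) = 1.010668
δ_res = (0.571 + 1000) × 1.010668 − 1000 = 1011.245 − 1000 = 11.25‰

11.2‰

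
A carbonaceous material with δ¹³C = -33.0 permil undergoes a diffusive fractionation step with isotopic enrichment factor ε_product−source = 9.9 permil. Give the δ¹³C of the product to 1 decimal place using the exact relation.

-23.4 permil

To first order, δ_product ≈ δ_source + ε = -23.1 permil.
Exactly, δ_product = (δ_source + 1000)·(ε/1000 + 1) − 1000.
δ_product = (-33.0 + 1000) × (9.9/1000 + 1) − 1000
δ_product = -23.43 permil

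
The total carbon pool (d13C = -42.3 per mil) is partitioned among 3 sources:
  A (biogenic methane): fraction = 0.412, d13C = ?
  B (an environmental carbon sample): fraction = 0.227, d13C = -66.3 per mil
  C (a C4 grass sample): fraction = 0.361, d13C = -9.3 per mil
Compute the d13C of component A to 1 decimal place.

Isotope mass balance: δ_bulk = Σ fᵢ·δᵢ.
-42.3 = 0.412×δ_A + 0.227×(-66.3) + 0.361×(-9.3)
0.412·δ_A = -42.3 − (-18.407) = -23.893
δ_A = -23.893 / 0.412 = -57.99 per mil

-58.0 per mil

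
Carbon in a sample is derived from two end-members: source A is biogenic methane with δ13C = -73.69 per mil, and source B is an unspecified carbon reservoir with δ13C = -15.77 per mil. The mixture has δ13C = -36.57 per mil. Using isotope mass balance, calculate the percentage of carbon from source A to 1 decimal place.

35.9%

δ_mix = f_A·δ_A + (1 − f_A)·δ_B  ⇒  f_A = (δ_mix − δ_B)/(δ_A − δ_B)
f_A = (-36.57 − (-15.77)) / (-73.69 − (-15.77))
f_A = -20.80 / -57.92 = 0.3591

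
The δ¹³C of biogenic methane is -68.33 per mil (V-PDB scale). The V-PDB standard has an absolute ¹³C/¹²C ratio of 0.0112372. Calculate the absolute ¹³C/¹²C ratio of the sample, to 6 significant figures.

R_sample = R_standard × (δ¹³C/1000 + 1)
R_sample = 0.0112372 × (-68.33/1000 + 1) = 0.0112372 × 0.931670
R_sample = 0.0104694

0.0104694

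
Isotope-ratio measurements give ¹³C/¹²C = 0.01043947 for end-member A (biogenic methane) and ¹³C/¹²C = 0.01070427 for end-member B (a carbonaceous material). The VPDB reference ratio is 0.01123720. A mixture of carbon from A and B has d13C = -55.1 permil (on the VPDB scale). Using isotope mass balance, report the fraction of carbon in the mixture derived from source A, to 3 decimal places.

δ_A = (0.01043947/0.01123720 − 1)×1000 = (0.929010 − 1)×1000 = -70.990 permil
δ_B = (0.01070427/0.01123720 − 1)×1000 = (0.952574 − 1)×1000 = -47.426 permil
f_A = (δ_mix − δ_B)/(δ_A − δ_B) = (-55.1 − (-47.426))/(-70.990 − (-47.426))
f_A = -7.674 / -23.565 = 0.3257

0.326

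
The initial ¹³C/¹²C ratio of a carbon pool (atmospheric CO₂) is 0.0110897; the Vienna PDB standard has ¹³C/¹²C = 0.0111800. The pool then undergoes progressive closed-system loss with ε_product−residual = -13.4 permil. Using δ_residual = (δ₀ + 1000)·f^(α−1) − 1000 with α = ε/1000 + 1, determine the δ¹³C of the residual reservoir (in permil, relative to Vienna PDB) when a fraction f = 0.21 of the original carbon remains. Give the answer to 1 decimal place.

δ₀ = (0.0110897/0.0111800 − 1)×1000 = (0.991923 − 1)×1000 = -8.077 permil
α − 1 = ε/1000 = -0.0134
f^(α−1) = 0.21^(-0.0134) = 1.021133
δ_res = (-8.077 + 1000) × 1.021133 − 1000 = 1012.885 − 1000 = 12.89 permil

12.9 permil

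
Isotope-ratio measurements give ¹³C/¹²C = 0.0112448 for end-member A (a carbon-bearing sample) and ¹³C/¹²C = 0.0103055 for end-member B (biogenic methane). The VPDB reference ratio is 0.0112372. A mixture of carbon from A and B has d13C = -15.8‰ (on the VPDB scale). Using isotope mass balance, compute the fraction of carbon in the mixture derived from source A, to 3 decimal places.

0.803

δ_A = (0.0112448/0.0112372 − 1)×1000 = (1.000676 − 1)×1000 = 0.676‰
δ_B = (0.0103055/0.0112372 − 1)×1000 = (0.917088 − 1)×1000 = -82.912‰
f_A = (δ_mix − δ_B)/(δ_A − δ_B) = (-15.8 − (-82.912))/(0.676 − (-82.912))
f_A = 67.112 / 83.588 = 0.8029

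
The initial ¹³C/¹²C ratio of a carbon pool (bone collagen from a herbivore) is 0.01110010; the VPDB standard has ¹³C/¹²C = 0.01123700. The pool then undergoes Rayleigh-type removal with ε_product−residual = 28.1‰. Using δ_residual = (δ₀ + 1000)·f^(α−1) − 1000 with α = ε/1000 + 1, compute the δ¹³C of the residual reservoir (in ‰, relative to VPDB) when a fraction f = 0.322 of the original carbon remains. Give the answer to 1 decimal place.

-43.1‰

δ₀ = (0.01110010/0.01123700 − 1)×1000 = (0.987817 − 1)×1000 = -12.183‰
α − 1 = ε/1000 = 0.0281
f^(α−1) = 0.322^(0.0281) = 0.968659
δ_res = (-12.183 + 1000) × 0.968659 − 1000 = 956.857 − 1000 = -43.14‰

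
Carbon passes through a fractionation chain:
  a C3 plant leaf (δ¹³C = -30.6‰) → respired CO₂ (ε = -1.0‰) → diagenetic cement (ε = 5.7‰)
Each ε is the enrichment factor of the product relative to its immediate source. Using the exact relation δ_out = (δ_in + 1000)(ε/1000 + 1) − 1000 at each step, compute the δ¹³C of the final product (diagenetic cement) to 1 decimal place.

step 1: δ = (-30.60 + 1000)·(-1.0/1000 + 1) − 1000 = -31.57‰
step 2: δ = (-31.57 + 1000)·(5.7/1000 + 1) − 1000 = -26.05‰

-26.0‰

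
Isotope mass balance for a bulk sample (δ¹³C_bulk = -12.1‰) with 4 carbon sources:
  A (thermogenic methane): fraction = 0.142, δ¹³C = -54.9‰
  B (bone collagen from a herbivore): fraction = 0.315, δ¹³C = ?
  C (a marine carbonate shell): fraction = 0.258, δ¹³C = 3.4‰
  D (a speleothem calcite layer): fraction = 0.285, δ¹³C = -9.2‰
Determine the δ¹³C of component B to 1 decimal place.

Isotope mass balance: δ_bulk = Σ fᵢ·δᵢ.
-12.1 = 0.142×(-54.9) + 0.315×δ_B + 0.258×(3.4) + 0.285×(-9.2)
0.315·δ_B = -12.1 − (-9.541) = -2.559
δ_B = -2.559 / 0.315 = -8.13‰

-8.1‰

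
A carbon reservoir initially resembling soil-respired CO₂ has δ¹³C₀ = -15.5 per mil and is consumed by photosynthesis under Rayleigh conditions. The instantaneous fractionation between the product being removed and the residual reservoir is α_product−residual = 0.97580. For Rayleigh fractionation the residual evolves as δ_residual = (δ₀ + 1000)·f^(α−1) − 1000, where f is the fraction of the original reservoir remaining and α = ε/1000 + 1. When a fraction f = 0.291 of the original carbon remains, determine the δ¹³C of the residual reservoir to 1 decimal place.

14.4 per mil

Rayleigh residual: δ_res = (δ₀ + 1000)·f^(α−1) − 1000
α − 1 = -0.02420
f^(α−1) = 0.291^(-0.02420) = 1.030324
δ_res = (-15.5 + 1000) × 1.030324 − 1000 = 1014.354 − 1000 = 14.35 per mil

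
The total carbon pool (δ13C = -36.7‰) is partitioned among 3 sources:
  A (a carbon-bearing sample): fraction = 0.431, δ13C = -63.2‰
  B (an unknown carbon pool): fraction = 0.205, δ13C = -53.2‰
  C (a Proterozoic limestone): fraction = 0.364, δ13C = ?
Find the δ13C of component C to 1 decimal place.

4.0‰

Isotope mass balance: δ_bulk = Σ fᵢ·δᵢ.
-36.7 = 0.431×(-63.2) + 0.205×(-53.2) + 0.364×δ_C
0.364·δ_C = -36.7 − (-38.145) = 1.445
δ_C = 1.445 / 0.364 = 3.97‰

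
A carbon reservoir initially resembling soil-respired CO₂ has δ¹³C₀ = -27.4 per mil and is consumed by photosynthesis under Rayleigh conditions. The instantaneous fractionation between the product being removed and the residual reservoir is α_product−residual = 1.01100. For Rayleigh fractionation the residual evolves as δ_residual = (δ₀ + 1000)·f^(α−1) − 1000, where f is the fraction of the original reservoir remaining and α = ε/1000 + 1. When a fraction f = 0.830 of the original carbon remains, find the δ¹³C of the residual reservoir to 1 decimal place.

-29.4 per mil

Rayleigh residual: δ_res = (δ₀ + 1000)·f^(α−1) − 1000
α − 1 = 0.01100
f^(α−1) = 0.830^(0.01100) = 0.997952
δ_res = (-27.4 + 1000) × 0.997952 − 1000 = 970.609 − 1000 = -29.39 per mil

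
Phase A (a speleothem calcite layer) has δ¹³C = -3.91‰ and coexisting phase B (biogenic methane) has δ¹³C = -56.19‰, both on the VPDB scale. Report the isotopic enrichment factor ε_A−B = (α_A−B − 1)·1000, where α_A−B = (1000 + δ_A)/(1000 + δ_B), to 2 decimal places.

55.39‰

α_A−B = (1000 + -3.91) / (1000 + -56.19) = 996.09 / 943.81 = 1.055393
ε_A−B = (1.055393 − 1) × 1000 = 55.393‰
(The approximation ε ≈ δ_A − δ_B would give 52.28‰.)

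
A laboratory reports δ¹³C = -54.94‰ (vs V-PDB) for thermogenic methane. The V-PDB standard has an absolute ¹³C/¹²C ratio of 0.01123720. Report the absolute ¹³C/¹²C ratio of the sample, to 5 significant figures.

R_sample = R_standard × (δ¹³C/1000 + 1)
R_sample = 0.01123720 × (-54.94/1000 + 1) = 0.01123720 × 0.945060
R_sample = 0.0106198

0.010620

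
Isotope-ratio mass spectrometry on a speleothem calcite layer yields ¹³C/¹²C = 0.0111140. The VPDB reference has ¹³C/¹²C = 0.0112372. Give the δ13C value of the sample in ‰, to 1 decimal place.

δ13C = (R_sample / R_standard − 1) × 1000
R_sample / R_standard = 0.0111140 / 0.0112372 = 0.989036
δ13C = (0.989036 − 1) × 1000 = -10.96‰

-11.0‰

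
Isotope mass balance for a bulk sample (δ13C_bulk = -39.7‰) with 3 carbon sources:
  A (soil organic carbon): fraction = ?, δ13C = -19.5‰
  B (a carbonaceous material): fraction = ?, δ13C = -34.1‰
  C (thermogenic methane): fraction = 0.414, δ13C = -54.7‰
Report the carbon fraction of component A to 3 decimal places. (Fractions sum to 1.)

0.201

Let f_A and f_B be the unknown fractions; fractions sum to 1 so f_A + f_B = 0.586.
Mass balance: Σ fᵢ·δᵢ = δ_bulk ⇒ f_A·(-19.5) + f_B·(-34.1) = -39.7 − (-22.646) = -17.054
Substitute f_B = 0.586 − f_A:
f_A·(-19.5 − -34.1) = -17.054 − 0.586×(-34.1) = 2.928
f_A = 2.928 / 14.6 = 0.2006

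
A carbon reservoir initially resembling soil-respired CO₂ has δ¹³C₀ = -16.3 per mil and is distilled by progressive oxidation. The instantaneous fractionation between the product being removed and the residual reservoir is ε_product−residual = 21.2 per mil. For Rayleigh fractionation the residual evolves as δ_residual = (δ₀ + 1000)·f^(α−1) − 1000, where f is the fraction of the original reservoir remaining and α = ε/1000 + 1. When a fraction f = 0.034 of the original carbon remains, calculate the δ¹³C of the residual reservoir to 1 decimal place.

-84.3 per mil

Rayleigh residual: δ_res = (δ₀ + 1000)·f^(α−1) − 1000
α = ε/1000 + 1 = 1.02120, so α − 1 = 0.02120
f^(α−1) = 0.034^(0.02120) = 0.930824
δ_res = (-16.3 + 1000) × 0.930824 − 1000 = 915.651 − 1000 = -84.35 per mil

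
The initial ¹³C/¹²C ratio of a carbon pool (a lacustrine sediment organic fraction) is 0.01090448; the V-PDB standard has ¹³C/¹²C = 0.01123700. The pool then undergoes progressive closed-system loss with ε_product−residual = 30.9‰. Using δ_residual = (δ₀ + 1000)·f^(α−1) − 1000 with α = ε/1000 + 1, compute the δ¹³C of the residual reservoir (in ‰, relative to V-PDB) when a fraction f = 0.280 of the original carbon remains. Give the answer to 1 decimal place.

-67.0‰

δ₀ = (0.01090448/0.01123700 − 1)×1000 = (0.970408 − 1)×1000 = -29.592‰
α − 1 = ε/1000 = 0.0309
f^(α−1) = 0.280^(0.0309) = 0.961429
δ_res = (-29.592 + 1000) × 0.961429 − 1000 = 932.979 − 1000 = -67.02‰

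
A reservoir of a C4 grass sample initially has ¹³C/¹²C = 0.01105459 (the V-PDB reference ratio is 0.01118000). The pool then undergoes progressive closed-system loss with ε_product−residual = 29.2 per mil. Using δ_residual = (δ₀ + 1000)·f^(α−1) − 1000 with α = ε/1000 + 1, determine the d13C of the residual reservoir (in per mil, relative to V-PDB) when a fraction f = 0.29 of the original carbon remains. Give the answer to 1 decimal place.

-46.3 per mil

δ₀ = (0.01105459/0.01118000 − 1)×1000 = (0.988783 − 1)×1000 = -11.217 per mil
α − 1 = ε/1000 = 0.0292
f^(α−1) = 0.29^(0.0292) = 0.964500
δ_res = (-11.217 + 1000) × 0.964500 − 1000 = 953.680 − 1000 = -46.32 per mil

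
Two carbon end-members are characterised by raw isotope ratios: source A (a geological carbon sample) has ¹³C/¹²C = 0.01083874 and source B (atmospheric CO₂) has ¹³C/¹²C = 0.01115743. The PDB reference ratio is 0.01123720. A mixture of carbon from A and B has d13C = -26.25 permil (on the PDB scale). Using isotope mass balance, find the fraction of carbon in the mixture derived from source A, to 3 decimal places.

0.675

δ_A = (0.01083874/0.01123720 − 1)×1000 = (0.964541 − 1)×1000 = -35.459 permil
δ_B = (0.01115743/0.01123720 − 1)×1000 = (0.992901 − 1)×1000 = -7.099 permil
f_A = (δ_mix − δ_B)/(δ_A − δ_B) = (-26.25 − (-7.099))/(-35.459 − (-7.099))
f_A = -19.151 / -28.360 = 0.6753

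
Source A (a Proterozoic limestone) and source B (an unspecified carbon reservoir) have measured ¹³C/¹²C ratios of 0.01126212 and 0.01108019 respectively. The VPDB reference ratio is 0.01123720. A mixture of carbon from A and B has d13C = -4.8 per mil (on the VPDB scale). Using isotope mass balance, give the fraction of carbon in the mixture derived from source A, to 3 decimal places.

0.567

δ_A = (0.01126212/0.01123720 − 1)×1000 = (1.002218 − 1)×1000 = 2.218 per mil
δ_B = (0.01108019/0.01123720 − 1)×1000 = (0.986028 − 1)×1000 = -13.972 per mil
f_A = (δ_mix − δ_B)/(δ_A − δ_B) = (-4.8 − (-13.972))/(2.218 − (-13.972))
f_A = 9.172 / 16.190 = 0.5665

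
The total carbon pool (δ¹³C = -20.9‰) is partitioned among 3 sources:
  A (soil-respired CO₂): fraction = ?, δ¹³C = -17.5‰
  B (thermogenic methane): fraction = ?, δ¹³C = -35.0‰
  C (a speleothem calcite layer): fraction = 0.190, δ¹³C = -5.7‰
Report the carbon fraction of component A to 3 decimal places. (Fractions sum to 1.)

0.488

Let f_A and f_B be the unknown fractions; fractions sum to 1 so f_A + f_B = 0.810.
Mass balance: Σ fᵢ·δᵢ = δ_bulk ⇒ f_A·(-17.5) + f_B·(-35.0) = -20.9 − (-1.083) = -19.817
Substitute f_B = 0.810 − f_A:
f_A·(-17.5 − -35.0) = -19.817 − 0.810×(-35.0) = 8.533
f_A = 8.533 / 17.5 = 0.4876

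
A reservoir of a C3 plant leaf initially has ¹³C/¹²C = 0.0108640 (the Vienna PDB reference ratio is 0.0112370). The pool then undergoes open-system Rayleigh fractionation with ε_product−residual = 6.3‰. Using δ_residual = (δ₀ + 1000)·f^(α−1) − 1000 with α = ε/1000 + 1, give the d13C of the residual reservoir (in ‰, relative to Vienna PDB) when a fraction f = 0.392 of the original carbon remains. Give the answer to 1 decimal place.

-38.9‰

δ₀ = (0.0108640/0.0112370 − 1)×1000 = (0.966806 − 1)×1000 = -33.194‰
α − 1 = ε/1000 = 0.0063
f^(α−1) = 0.392^(0.0063) = 0.994117
δ_res = (-33.194 + 1000) × 0.994117 − 1000 = 961.119 − 1000 = -38.88‰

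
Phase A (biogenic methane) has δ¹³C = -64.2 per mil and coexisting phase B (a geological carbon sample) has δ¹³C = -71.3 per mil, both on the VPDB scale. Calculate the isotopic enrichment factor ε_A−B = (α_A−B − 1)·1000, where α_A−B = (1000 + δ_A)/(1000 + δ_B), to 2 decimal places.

7.65 per mil

α_A−B = (1000 + -64.2) / (1000 + -71.3) = 935.8 / 928.7 = 1.007645
ε_A−B = (1.007645 − 1) × 1000 = 7.645 per mil
(The approximation ε ≈ δ_A − δ_B would give 7.1 per mil.)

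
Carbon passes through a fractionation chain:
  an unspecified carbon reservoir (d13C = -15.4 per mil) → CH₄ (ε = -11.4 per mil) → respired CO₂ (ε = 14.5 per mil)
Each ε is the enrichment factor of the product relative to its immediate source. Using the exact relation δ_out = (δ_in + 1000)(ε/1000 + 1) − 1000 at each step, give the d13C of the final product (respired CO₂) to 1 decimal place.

-12.5 per mil

step 1: δ = (-15.40 + 1000)·(-11.4/1000 + 1) − 1000 = -26.62 per mil
step 2: δ = (-26.62 + 1000)·(14.5/1000 + 1) − 1000 = -12.51 per mil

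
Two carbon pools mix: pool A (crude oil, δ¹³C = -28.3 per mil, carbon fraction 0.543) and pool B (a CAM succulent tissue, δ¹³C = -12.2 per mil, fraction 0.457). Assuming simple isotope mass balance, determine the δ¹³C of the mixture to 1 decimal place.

δ_mix = f_A·δ_A + f_B·δ_B
δ_mix = 0.543 × (-28.3) + 0.457 × (-12.2)
δ_mix = -15.37 + -5.58 = -20.94 per mil

-20.9 per mil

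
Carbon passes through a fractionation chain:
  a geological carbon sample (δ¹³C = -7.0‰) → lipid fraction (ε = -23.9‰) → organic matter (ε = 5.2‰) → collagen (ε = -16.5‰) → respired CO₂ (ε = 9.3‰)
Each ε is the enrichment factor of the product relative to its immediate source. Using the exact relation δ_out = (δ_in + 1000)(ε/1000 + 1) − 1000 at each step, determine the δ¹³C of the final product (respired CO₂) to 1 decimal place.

-32.9‰

step 1: δ = (-7.00 + 1000)·(-23.9/1000 + 1) − 1000 = -30.73‰
step 2: δ = (-30.73 + 1000)·(5.2/1000 + 1) − 1000 = -25.69‰
step 3: δ = (-25.69 + 1000)·(-16.5/1000 + 1) − 1000 = -41.77‰
step 4: δ = (-41.77 + 1000)·(9.3/1000 + 1) − 1000 = -32.86‰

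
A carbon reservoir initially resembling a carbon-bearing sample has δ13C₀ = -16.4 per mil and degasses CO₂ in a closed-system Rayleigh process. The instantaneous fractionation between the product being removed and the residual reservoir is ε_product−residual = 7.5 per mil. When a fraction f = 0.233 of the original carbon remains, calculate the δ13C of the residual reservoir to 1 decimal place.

-27.1 per mil

Rayleigh residual: δ_res = (δ₀ + 1000)·f^(α−1) − 1000
α = ε/1000 + 1 = 1.00750, so α − 1 = 0.00750
f^(α−1) = 0.233^(0.00750) = 0.989134
δ_res = (-16.4 + 1000) × 0.989134 − 1000 = 972.912 − 1000 = -27.09 per mil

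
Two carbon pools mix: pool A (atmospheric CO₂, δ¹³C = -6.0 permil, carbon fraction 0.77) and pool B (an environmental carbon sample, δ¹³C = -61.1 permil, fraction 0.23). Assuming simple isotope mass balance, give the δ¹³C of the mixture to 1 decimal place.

-18.7 permil

δ_mix = f_A·δ_A + f_B·δ_B
δ_mix = 0.77 × (-6.0) + 0.23 × (-61.1)
δ_mix = -4.62 + -14.05 = -18.67 permil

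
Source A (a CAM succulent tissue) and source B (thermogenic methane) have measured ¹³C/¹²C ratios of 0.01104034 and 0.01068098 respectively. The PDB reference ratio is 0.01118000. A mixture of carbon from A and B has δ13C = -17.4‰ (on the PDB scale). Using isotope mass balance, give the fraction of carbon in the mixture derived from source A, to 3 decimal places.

δ_A = (0.01104034/0.01118000 − 1)×1000 = (0.987508 − 1)×1000 = -12.492‰
δ_B = (0.01068098/0.01118000 − 1)×1000 = (0.955365 − 1)×1000 = -44.635‰
f_A = (δ_mix − δ_B)/(δ_A − δ_B) = (-17.4 − (-44.635))/(-12.492 − (-44.635))
f_A = 27.235 / 32.143 = 0.8473

0.847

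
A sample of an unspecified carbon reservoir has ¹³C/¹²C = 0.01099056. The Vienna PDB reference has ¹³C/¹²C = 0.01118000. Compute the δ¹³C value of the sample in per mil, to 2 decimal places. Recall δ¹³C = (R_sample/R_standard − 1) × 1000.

δ¹³C = (R_sample / R_standard − 1) × 1000
R_sample / R_standard = 0.01099056 / 0.01118000 = 0.983055
δ¹³C = (0.983055 − 1) × 1000 = -16.945 per mil

-16.94 per mil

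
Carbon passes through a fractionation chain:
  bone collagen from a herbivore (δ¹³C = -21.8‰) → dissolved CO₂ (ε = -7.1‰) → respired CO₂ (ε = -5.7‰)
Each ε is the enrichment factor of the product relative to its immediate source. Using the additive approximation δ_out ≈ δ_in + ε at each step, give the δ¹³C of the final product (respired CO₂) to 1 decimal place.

-34.6‰

step 1: δ ≈ -21.8 + (-7.1) = -28.9‰
step 2: δ ≈ -28.9 + (-5.7) = -34.6‰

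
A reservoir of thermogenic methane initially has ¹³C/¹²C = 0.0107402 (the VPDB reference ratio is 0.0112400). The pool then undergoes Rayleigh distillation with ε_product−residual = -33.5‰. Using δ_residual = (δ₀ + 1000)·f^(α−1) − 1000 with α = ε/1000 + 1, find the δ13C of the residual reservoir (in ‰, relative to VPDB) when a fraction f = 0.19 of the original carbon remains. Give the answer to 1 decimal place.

δ₀ = (0.0107402/0.0112400 − 1)×1000 = (0.955534 − 1)×1000 = -44.466‰
α − 1 = ε/1000 = -0.0335
f^(α−1) = 0.19^(-0.0335) = 1.057211
δ_res = (-44.466 + 1000) × 1.057211 − 1000 = 1010.201 − 1000 = 10.20‰

10.2‰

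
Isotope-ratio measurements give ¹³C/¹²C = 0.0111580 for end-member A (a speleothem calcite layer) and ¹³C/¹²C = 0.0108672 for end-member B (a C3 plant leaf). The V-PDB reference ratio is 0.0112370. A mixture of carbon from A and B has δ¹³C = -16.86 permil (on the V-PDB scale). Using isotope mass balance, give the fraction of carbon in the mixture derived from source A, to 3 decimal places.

0.620

δ_A = (0.0111580/0.0112370 − 1)×1000 = (0.992970 − 1)×1000 = -7.030 permil
δ_B = (0.0108672/0.0112370 − 1)×1000 = (0.967091 − 1)×1000 = -32.909 permil
f_A = (δ_mix − δ_B)/(δ_A − δ_B) = (-16.86 − (-32.909))/(-7.030 − (-32.909))
f_A = 16.049 / 25.879 = 0.6202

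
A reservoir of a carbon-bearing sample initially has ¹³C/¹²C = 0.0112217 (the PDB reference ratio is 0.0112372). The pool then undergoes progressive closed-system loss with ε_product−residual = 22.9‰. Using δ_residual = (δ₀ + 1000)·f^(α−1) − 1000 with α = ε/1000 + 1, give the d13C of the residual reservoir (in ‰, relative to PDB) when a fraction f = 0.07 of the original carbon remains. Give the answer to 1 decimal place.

-60.4‰

δ₀ = (0.0112217/0.0112372 − 1)×1000 = (0.998621 − 1)×1000 = -1.379‰
α − 1 = ε/1000 = 0.0229
f^(α−1) = 0.07^(0.0229) = 0.940920
δ_res = (-1.379 + 1000) × 0.940920 − 1000 = 939.622 − 1000 = -60.38‰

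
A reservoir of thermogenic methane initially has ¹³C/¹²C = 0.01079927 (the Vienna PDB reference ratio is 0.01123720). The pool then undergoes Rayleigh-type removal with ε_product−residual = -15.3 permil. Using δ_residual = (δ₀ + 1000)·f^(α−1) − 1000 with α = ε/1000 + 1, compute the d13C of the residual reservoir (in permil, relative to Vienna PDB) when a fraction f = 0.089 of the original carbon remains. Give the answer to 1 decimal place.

-2.7 permil

δ₀ = (0.01079927/0.01123720 − 1)×1000 = (0.961029 − 1)×1000 = -38.971 permil
α − 1 = ε/1000 = -0.0153
f^(α−1) = 0.089^(-0.0153) = 1.037706
δ_res = (-38.971 + 1000) × 1.037706 − 1000 = 997.265 − 1000 = -2.73 permil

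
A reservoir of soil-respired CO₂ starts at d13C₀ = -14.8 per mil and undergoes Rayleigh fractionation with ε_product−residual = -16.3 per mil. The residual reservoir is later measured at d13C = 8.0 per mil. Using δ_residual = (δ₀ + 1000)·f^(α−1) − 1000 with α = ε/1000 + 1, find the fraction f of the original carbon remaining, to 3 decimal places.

α − 1 = ε/1000 = -0.0163
(δ_res + 1000)/(δ₀ + 1000) = (8.0 + 1000)/(-14.8 + 1000) = 1008.0/985.2 = 1.023143
f = 1.023143^(1/-0.0163) = exp(ln(1.023143)/-0.0163) = exp(0.02288/-0.0163)
f = exp(-1.4036) = 0.2457

0.246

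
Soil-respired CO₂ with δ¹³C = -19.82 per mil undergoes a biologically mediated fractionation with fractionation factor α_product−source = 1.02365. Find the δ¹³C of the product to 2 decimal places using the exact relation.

3.36 per mil

δ_product = (δ_source + 1000)·α − 1000
δ_product = (-19.82 + 1000) × 1.02365 − 1000
δ_product = 1003.361 − 1000 = 3.361 per mil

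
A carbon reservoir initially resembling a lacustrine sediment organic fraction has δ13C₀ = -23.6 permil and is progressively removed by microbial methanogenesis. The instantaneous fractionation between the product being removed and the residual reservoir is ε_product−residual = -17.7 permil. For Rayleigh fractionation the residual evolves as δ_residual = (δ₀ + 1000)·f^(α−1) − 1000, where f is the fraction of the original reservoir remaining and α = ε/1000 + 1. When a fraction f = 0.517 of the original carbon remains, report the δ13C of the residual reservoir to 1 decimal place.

Rayleigh residual: δ_res = (δ₀ + 1000)·f^(α−1) − 1000
α = ε/1000 + 1 = 0.98230, so α − 1 = -0.01770
f^(α−1) = 0.517^(-0.01770) = 1.011745
δ_res = (-23.6 + 1000) × 1.011745 − 1000 = 987.868 − 1000 = -12.13 permil

-12.1 permil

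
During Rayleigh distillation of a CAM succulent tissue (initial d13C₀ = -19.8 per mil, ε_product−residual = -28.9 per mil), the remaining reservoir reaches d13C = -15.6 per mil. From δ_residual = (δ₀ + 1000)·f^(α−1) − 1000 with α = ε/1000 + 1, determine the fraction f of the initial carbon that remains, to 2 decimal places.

0.86

α − 1 = ε/1000 = -0.0289
(δ_res + 1000)/(δ₀ + 1000) = (-15.6 + 1000)/(-19.8 + 1000) = 984.4/980.2 = 1.004285
f = 1.004285^(1/-0.0289) = exp(ln(1.004285)/-0.0289) = exp(0.00428/-0.0289)
f = exp(-0.1479) = 0.8625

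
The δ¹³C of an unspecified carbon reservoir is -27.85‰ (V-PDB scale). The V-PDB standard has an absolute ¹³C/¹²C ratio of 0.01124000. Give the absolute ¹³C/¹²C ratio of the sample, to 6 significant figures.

0.0109270

R_sample = R_standard × (δ¹³C/1000 + 1)
R_sample = 0.01124000 × (-27.85/1000 + 1) = 0.01124000 × 0.972150
R_sample = 0.0109270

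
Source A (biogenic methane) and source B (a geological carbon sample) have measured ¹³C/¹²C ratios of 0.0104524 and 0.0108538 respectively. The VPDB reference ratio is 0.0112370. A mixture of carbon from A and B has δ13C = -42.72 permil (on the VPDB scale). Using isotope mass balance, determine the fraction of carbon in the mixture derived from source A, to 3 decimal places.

δ_A = (0.0104524/0.0112370 − 1)×1000 = (0.930177 − 1)×1000 = -69.823 permil
δ_B = (0.0108538/0.0112370 − 1)×1000 = (0.965898 − 1)×1000 = -34.102 permil
f_A = (δ_mix − δ_B)/(δ_A − δ_B) = (-42.72 − (-34.102))/(-69.823 − (-34.102))
f_A = -8.618 / -35.721 = 0.2413

0.241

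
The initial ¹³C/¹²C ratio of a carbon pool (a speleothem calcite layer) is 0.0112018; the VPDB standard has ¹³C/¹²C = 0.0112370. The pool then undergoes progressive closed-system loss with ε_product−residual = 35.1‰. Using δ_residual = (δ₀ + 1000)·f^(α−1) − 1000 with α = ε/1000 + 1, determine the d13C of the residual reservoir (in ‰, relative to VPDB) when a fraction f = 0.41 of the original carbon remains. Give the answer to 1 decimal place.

-33.8‰

δ₀ = (0.0112018/0.0112370 − 1)×1000 = (0.996867 − 1)×1000 = -3.133‰
α − 1 = ε/1000 = 0.0351
f^(α−1) = 0.41^(0.0351) = 0.969190
δ_res = (-3.133 + 1000) × 0.969190 − 1000 = 966.154 − 1000 = -33.85‰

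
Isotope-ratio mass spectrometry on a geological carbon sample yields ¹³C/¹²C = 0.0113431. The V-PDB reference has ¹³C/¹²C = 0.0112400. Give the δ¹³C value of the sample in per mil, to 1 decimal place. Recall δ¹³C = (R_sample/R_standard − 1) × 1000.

9.2 per mil

δ¹³C = (R_sample / R_standard − 1) × 1000
R_sample / R_standard = 0.0113431 / 0.0112400 = 1.009173
δ¹³C = (1.009173 − 1) × 1000 = 9.17 per mil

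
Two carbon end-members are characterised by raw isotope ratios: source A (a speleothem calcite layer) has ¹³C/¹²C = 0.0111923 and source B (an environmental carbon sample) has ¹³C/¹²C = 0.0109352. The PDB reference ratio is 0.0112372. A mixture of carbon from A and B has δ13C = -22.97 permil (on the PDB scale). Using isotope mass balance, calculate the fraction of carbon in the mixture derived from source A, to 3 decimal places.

δ_A = (0.0111923/0.0112372 − 1)×1000 = (0.996004 − 1)×1000 = -3.996 permil
δ_B = (0.0109352/0.0112372 − 1)×1000 = (0.973125 − 1)×1000 = -26.875 permil
f_A = (δ_mix − δ_B)/(δ_A − δ_B) = (-22.97 − (-26.875))/(-3.996 − (-26.875))
f_A = 3.905 / 22.879 = 0.1707

0.171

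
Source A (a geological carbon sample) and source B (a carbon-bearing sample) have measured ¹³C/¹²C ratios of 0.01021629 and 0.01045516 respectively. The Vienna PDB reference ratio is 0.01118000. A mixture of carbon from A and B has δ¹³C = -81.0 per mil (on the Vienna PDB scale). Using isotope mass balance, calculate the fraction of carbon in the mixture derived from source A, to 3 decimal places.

δ_A = (0.01021629/0.01118000 − 1)×1000 = (0.913801 − 1)×1000 = -86.199 per mil
δ_B = (0.01045516/0.01118000 − 1)×1000 = (0.935166 − 1)×1000 = -64.834 per mil
f_A = (δ_mix − δ_B)/(δ_A − δ_B) = (-81.0 − (-64.834))/(-86.199 − (-64.834))
f_A = -16.166 / -21.366 = 0.7566

0.757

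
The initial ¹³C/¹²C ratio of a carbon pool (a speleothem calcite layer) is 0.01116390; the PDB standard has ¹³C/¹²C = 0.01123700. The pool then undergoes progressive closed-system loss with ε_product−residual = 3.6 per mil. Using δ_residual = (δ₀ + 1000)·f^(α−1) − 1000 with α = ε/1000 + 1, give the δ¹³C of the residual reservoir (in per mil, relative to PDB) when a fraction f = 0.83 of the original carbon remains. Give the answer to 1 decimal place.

δ₀ = (0.01116390/0.01123700 − 1)×1000 = (0.993495 − 1)×1000 = -6.505 per mil
α − 1 = ε/1000 = 0.0036
f^(α−1) = 0.83^(0.0036) = 0.999329
δ_res = (-6.505 + 1000) × 0.999329 − 1000 = 992.829 − 1000 = -7.17 per mil

-7.2 per mil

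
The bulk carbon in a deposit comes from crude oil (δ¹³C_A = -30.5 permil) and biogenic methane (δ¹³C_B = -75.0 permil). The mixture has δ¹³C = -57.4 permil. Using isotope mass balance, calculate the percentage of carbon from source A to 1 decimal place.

39.6%

δ_mix = f_A·δ_A + (1 − f_A)·δ_B  ⇒  f_A = (δ_mix − δ_B)/(δ_A − δ_B)
f_A = (-57.4 − (-75.0)) / (-30.5 − (-75.0))
f_A = 17.6 / 44.5 = 0.3955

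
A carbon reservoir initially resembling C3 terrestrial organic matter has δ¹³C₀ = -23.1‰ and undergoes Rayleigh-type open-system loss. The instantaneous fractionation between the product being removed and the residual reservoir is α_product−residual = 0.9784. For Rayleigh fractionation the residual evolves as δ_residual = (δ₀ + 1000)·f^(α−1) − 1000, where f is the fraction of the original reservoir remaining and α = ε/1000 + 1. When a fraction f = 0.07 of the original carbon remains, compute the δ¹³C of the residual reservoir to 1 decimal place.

Rayleigh residual: δ_res = (δ₀ + 1000)·f^(α−1) − 1000
α − 1 = -0.02160
f^(α−1) = 0.07^(-0.02160) = 1.059122
δ_res = (-23.1 + 1000) × 1.059122 − 1000 = 1034.656 − 1000 = 34.66‰

34.7‰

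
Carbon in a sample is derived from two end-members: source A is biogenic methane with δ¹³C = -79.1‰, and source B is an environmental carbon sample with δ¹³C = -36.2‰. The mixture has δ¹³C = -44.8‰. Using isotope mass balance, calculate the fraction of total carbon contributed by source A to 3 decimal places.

0.200

δ_mix = f_A·δ_A + (1 − f_A)·δ_B  ⇒  f_A = (δ_mix − δ_B)/(δ_A − δ_B)
f_A = (-44.8 − (-36.2)) / (-79.1 − (-36.2))
f_A = -8.6 / -42.9 = 0.2005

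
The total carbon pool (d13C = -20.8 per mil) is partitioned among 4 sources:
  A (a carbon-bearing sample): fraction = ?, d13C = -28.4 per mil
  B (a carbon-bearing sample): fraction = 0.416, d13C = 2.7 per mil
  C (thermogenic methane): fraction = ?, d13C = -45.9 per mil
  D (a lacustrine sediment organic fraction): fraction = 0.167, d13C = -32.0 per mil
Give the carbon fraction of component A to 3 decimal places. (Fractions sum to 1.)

0.146

Let f_A and f_C be the unknown fractions; fractions sum to 1 so f_A + f_C = 0.417.
Mass balance: Σ fᵢ·δᵢ = δ_bulk ⇒ f_A·(-28.4) + f_C·(-45.9) = -20.8 − (-4.221) = -16.579
Substitute f_C = 0.417 − f_A:
f_A·(-28.4 − -45.9) = -16.579 − 0.417×(-45.9) = 2.561
f_A = 2.561 / 17.5 = 0.1463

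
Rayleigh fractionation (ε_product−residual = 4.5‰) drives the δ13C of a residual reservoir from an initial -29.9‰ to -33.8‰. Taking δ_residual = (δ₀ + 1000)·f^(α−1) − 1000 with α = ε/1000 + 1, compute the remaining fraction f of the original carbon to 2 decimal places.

0.41

α − 1 = ε/1000 = 0.0045
(δ_res + 1000)/(δ₀ + 1000) = (-33.8 + 1000)/(-29.9 + 1000) = 966.2/970.1 = 0.995980
f = 0.995980^(1/0.0045) = exp(ln(0.995980)/0.0045) = exp(-0.00403/0.0045)
f = exp(-0.8952) = 0.4085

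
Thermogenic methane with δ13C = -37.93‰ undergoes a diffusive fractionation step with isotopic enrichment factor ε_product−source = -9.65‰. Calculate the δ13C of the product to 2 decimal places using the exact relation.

To first order, δ_product ≈ δ_source + ε = -47.58‰.
Exactly, δ_product = (δ_source + 1000)·(ε/1000 + 1) − 1000.
δ_product = (-37.93 + 1000) × (-9.65/1000 + 1) − 1000
δ_product = -47.214‰

-47.21‰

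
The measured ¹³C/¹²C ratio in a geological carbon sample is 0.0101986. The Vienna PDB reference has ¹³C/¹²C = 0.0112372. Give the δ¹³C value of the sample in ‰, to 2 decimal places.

-92.43‰

δ¹³C = (R_sample / R_standard − 1) × 1000
R_sample / R_standard = 0.0101986 / 0.0112372 = 0.907575
δ¹³C = (0.907575 − 1) × 1000 = -92.425‰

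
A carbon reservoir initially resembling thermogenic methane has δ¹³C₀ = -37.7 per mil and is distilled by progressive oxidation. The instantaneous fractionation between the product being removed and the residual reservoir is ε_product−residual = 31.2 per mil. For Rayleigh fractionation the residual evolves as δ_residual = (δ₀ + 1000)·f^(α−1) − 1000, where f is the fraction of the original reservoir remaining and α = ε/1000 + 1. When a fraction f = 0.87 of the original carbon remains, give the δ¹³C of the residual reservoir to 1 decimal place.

-41.9 per mil

Rayleigh residual: δ_res = (δ₀ + 1000)·f^(α−1) − 1000
α = ε/1000 + 1 = 1.03120, so α − 1 = 0.03120
f^(α−1) = 0.87^(0.03120) = 0.995664
δ_res = (-37.7 + 1000) × 0.995664 − 1000 = 958.128 − 1000 = -41.87 per mil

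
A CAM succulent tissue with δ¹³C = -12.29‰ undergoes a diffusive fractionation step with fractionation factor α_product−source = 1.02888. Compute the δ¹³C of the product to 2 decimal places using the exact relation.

δ_product = (δ_source + 1000)·α − 1000
δ_product = (-12.29 + 1000) × 1.02888 − 1000
δ_product = 1016.235 − 1000 = 16.235‰

16.24‰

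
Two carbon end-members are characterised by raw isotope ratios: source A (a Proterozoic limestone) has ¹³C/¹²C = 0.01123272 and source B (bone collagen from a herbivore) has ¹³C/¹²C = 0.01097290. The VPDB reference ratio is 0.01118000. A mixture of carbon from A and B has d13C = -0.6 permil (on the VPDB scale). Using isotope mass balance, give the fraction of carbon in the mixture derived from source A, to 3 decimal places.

δ_A = (0.01123272/0.01118000 − 1)×1000 = (1.004716 − 1)×1000 = 4.716 permil
δ_B = (0.01097290/0.01118000 − 1)×1000 = (0.981476 − 1)×1000 = -18.524 permil
f_A = (δ_mix − δ_B)/(δ_A − δ_B) = (-0.6 − (-18.524))/(4.716 − (-18.524))
f_A = 17.924 / 23.240 = 0.7713

0.771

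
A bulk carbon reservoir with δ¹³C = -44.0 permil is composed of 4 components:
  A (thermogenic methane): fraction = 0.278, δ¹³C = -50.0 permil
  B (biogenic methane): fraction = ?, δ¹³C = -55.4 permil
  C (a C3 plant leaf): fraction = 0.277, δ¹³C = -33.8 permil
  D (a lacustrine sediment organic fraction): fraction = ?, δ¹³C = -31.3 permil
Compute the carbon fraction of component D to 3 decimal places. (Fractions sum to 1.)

0.162

Let f_D and f_B be the unknown fractions; fractions sum to 1 so f_D + f_B = 0.445.
Mass balance: Σ fᵢ·δᵢ = δ_bulk ⇒ f_D·(-31.3) + f_B·(-55.4) = -44.0 − (-23.263) = -20.737
Substitute f_B = 0.445 − f_D:
f_D·(-31.3 − -55.4) = -20.737 − 0.445×(-55.4) = 3.916
f_D = 3.916 / 24.1 = 0.1625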